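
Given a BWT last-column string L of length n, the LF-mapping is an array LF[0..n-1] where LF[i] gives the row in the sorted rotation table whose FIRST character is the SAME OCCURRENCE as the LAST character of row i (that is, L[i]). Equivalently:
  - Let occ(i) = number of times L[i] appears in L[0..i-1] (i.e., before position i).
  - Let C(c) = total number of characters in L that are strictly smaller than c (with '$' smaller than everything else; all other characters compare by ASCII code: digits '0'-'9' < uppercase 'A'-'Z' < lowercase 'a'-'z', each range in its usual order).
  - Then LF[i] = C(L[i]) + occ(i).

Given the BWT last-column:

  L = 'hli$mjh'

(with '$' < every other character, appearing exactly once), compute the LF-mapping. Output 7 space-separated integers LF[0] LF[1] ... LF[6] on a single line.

Char counts: '$':1, 'h':2, 'i':1, 'j':1, 'l':1, 'm':1
C (first-col start): C('$')=0, C('h')=1, C('i')=3, C('j')=4, C('l')=5, C('m')=6
L[0]='h': occ=0, LF[0]=C('h')+0=1+0=1
L[1]='l': occ=0, LF[1]=C('l')+0=5+0=5
L[2]='i': occ=0, LF[2]=C('i')+0=3+0=3
L[3]='$': occ=0, LF[3]=C('$')+0=0+0=0
L[4]='m': occ=0, LF[4]=C('m')+0=6+0=6
L[5]='j': occ=0, LF[5]=C('j')+0=4+0=4
L[6]='h': occ=1, LF[6]=C('h')+1=1+1=2

Answer: 1 5 3 0 6 4 2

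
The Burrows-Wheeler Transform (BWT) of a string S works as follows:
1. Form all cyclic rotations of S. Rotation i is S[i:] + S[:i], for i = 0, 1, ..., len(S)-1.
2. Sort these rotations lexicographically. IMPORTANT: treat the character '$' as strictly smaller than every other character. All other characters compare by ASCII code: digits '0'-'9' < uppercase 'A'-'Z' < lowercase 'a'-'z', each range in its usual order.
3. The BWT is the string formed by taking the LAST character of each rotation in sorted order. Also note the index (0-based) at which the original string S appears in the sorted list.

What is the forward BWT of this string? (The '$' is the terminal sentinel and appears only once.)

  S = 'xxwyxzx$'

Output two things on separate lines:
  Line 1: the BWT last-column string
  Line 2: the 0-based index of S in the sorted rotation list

Answer: xxzx$ywx
4

Derivation:
All 8 rotations (rotation i = S[i:]+S[:i]):
  rot[0] = xxwyxzx$
  rot[1] = xwyxzx$x
  rot[2] = wyxzx$xx
  rot[3] = yxzx$xxw
  rot[4] = xzx$xxwy
  rot[5] = zx$xxwyx
  rot[6] = x$xxwyxz
  rot[7] = $xxwyxzx
Sorted (with $ < everything):
  sorted[0] = $xxwyxzx  (last char: 'x')
  sorted[1] = wyxzx$xx  (last char: 'x')
  sorted[2] = x$xxwyxz  (last char: 'z')
  sorted[3] = xwyxzx$x  (last char: 'x')
  sorted[4] = xxwyxzx$  (last char: '$')
  sorted[5] = xzx$xxwy  (last char: 'y')
  sorted[6] = yxzx$xxw  (last char: 'w')
  sorted[7] = zx$xxwyx  (last char: 'x')
Last column: xxzx$ywx
Original string S is at sorted index 4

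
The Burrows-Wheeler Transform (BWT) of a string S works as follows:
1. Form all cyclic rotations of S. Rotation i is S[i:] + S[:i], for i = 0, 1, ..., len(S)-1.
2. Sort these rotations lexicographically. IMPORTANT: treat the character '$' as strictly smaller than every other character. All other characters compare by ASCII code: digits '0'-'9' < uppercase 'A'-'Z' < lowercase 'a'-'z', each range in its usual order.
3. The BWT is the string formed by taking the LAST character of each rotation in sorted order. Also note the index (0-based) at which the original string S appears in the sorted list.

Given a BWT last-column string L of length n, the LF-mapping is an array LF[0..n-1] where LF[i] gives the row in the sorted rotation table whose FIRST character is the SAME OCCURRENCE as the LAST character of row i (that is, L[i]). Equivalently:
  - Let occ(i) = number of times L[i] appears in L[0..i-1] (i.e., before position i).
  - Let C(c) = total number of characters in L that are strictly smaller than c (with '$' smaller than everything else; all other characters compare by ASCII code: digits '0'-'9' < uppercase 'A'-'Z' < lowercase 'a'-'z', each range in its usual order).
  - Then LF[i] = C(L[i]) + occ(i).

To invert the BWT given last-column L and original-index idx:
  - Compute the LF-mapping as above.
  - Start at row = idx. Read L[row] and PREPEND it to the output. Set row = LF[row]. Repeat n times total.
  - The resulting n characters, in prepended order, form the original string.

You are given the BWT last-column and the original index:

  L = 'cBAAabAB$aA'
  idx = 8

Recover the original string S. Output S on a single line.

LF mapping: 10 5 1 2 7 9 3 6 0 8 4
Walk LF starting at row 8, prepending L[row]:
  step 1: row=8, L[8]='$', prepend. Next row=LF[8]=0
  step 2: row=0, L[0]='c', prepend. Next row=LF[0]=10
  step 3: row=10, L[10]='A', prepend. Next row=LF[10]=4
  step 4: row=4, L[4]='a', prepend. Next row=LF[4]=7
  step 5: row=7, L[7]='B', prepend. Next row=LF[7]=6
  step 6: row=6, L[6]='A', prepend. Next row=LF[6]=3
  step 7: row=3, L[3]='A', prepend. Next row=LF[3]=2
  step 8: row=2, L[2]='A', prepend. Next row=LF[2]=1
  step 9: row=1, L[1]='B', prepend. Next row=LF[1]=5
  step 10: row=5, L[5]='b', prepend. Next row=LF[5]=9
  step 11: row=9, L[9]='a', prepend. Next row=LF[9]=8
Reversed output: abBAAABaAc$

Answer: abBAAABaAc$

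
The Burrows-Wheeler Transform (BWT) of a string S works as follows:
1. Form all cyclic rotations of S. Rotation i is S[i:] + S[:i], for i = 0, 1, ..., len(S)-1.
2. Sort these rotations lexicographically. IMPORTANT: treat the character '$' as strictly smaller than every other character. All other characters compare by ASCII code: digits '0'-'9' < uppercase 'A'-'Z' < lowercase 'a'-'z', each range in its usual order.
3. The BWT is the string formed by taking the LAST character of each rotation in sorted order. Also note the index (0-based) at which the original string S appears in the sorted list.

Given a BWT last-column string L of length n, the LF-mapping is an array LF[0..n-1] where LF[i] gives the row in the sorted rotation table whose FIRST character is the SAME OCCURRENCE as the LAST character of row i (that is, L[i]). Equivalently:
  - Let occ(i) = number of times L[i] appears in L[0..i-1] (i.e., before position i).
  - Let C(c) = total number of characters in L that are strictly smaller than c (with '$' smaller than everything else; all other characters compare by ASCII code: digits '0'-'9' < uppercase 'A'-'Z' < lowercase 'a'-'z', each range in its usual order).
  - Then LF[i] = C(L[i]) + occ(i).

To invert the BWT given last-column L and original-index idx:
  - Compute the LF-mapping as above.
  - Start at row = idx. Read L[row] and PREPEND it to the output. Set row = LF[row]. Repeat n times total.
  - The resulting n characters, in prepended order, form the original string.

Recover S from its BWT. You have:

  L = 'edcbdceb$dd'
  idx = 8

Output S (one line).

Answer: dedcdbcbde$

Derivation:
LF mapping: 9 5 3 1 6 4 10 2 0 7 8
Walk LF starting at row 8, prepending L[row]:
  step 1: row=8, L[8]='$', prepend. Next row=LF[8]=0
  step 2: row=0, L[0]='e', prepend. Next row=LF[0]=9
  step 3: row=9, L[9]='d', prepend. Next row=LF[9]=7
  step 4: row=7, L[7]='b', prepend. Next row=LF[7]=2
  step 5: row=2, L[2]='c', prepend. Next row=LF[2]=3
  step 6: row=3, L[3]='b', prepend. Next row=LF[3]=1
  step 7: row=1, L[1]='d', prepend. Next row=LF[1]=5
  step 8: row=5, L[5]='c', prepend. Next row=LF[5]=4
  step 9: row=4, L[4]='d', prepend. Next row=LF[4]=6
  step 10: row=6, L[6]='e', prepend. Next row=LF[6]=10
  step 11: row=10, L[10]='d', prepend. Next row=LF[10]=8
Reversed output: dedcdbcbde$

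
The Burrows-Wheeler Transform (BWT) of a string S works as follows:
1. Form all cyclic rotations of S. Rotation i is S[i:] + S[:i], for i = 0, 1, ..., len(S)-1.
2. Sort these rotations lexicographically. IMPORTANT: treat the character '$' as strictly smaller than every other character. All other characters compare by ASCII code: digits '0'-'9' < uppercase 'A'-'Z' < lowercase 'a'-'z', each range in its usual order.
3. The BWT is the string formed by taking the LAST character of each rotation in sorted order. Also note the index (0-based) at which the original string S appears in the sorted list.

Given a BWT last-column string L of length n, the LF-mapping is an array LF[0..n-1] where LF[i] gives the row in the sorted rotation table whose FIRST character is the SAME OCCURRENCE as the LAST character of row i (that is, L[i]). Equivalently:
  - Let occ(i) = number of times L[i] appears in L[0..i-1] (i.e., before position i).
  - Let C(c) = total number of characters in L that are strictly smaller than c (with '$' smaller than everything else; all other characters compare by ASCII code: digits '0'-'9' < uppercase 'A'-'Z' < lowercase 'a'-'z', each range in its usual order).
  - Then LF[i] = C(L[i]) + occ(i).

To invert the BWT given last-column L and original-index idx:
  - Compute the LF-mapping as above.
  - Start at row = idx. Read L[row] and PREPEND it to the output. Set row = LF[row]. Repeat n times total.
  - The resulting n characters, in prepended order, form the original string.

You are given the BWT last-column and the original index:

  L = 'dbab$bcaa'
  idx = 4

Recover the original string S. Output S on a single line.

Answer: baacbbad$

Derivation:
LF mapping: 8 4 1 5 0 6 7 2 3
Walk LF starting at row 4, prepending L[row]:
  step 1: row=4, L[4]='$', prepend. Next row=LF[4]=0
  step 2: row=0, L[0]='d', prepend. Next row=LF[0]=8
  step 3: row=8, L[8]='a', prepend. Next row=LF[8]=3
  step 4: row=3, L[3]='b', prepend. Next row=LF[3]=5
  step 5: row=5, L[5]='b', prepend. Next row=LF[5]=6
  step 6: row=6, L[6]='c', prepend. Next row=LF[6]=7
  step 7: row=7, L[7]='a', prepend. Next row=LF[7]=2
  step 8: row=2, L[2]='a', prepend. Next row=LF[2]=1
  step 9: row=1, L[1]='b', prepend. Next row=LF[1]=4
Reversed output: baacbbad$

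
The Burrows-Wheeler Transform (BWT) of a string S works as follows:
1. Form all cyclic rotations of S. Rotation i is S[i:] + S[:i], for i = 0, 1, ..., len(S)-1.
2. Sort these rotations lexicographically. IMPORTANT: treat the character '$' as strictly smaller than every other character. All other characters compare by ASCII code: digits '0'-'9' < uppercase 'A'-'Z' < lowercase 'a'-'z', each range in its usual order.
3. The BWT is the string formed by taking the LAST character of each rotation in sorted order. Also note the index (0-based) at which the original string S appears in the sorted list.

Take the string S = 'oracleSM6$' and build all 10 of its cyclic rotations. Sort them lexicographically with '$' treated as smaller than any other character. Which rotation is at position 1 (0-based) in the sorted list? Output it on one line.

Answer: 6$oracleSM

Derivation:
All 10 rotations (rotation i = S[i:]+S[:i]):
  rot[0] = oracleSM6$
  rot[1] = racleSM6$o
  rot[2] = acleSM6$or
  rot[3] = cleSM6$ora
  rot[4] = leSM6$orac
  rot[5] = eSM6$oracl
  rot[6] = SM6$oracle
  rot[7] = M6$oracleS
  rot[8] = 6$oracleSM
  rot[9] = $oracleSM6
Sorted (with $ < everything):
  sorted[0] = $oracleSM6
  sorted[1] = 6$oracleSM
  sorted[2] = M6$oracleS
  sorted[3] = SM6$oracle
  sorted[4] = acleSM6$or
  sorted[5] = cleSM6$ora
  sorted[6] = eSM6$oracl
  sorted[7] = leSM6$orac
  sorted[8] = oracleSM6$
  sorted[9] = racleSM6$o
sorted[1] = 6$oracleSM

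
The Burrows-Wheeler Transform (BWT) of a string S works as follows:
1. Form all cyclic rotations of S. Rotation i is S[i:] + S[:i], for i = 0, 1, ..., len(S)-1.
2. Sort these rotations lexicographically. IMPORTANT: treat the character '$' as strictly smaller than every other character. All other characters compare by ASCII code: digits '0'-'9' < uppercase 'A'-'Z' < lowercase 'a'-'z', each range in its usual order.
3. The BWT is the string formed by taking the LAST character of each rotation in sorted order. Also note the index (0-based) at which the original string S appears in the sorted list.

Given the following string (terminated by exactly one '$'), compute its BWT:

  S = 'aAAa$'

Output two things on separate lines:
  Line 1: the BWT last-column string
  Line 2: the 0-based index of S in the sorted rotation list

Answer: aaAA$
4

Derivation:
All 5 rotations (rotation i = S[i:]+S[:i]):
  rot[0] = aAAa$
  rot[1] = AAa$a
  rot[2] = Aa$aA
  rot[3] = a$aAA
  rot[4] = $aAAa
Sorted (with $ < everything):
  sorted[0] = $aAAa  (last char: 'a')
  sorted[1] = AAa$a  (last char: 'a')
  sorted[2] = Aa$aA  (last char: 'A')
  sorted[3] = a$aAA  (last char: 'A')
  sorted[4] = aAAa$  (last char: '$')
Last column: aaAA$
Original string S is at sorted index 4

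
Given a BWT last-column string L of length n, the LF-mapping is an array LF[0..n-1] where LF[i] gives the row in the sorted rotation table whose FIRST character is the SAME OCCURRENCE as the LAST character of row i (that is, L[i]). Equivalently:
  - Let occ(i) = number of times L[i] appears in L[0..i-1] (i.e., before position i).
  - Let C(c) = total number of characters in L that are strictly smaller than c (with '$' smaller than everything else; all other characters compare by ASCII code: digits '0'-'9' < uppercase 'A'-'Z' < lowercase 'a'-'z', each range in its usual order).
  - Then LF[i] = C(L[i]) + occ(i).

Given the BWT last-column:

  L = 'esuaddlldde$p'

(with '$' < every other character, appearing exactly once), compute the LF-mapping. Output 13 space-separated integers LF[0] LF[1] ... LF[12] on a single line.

Answer: 6 11 12 1 2 3 8 9 4 5 7 0 10

Derivation:
Char counts: '$':1, 'a':1, 'd':4, 'e':2, 'l':2, 'p':1, 's':1, 'u':1
C (first-col start): C('$')=0, C('a')=1, C('d')=2, C('e')=6, C('l')=8, C('p')=10, C('s')=11, C('u')=12
L[0]='e': occ=0, LF[0]=C('e')+0=6+0=6
L[1]='s': occ=0, LF[1]=C('s')+0=11+0=11
L[2]='u': occ=0, LF[2]=C('u')+0=12+0=12
L[3]='a': occ=0, LF[3]=C('a')+0=1+0=1
L[4]='d': occ=0, LF[4]=C('d')+0=2+0=2
L[5]='d': occ=1, LF[5]=C('d')+1=2+1=3
L[6]='l': occ=0, LF[6]=C('l')+0=8+0=8
L[7]='l': occ=1, LF[7]=C('l')+1=8+1=9
L[8]='d': occ=2, LF[8]=C('d')+2=2+2=4
L[9]='d': occ=3, LF[9]=C('d')+3=2+3=5
L[10]='e': occ=1, LF[10]=C('e')+1=6+1=7
L[11]='$': occ=0, LF[11]=C('$')+0=0+0=0
L[12]='p': occ=0, LF[12]=C('p')+0=10+0=10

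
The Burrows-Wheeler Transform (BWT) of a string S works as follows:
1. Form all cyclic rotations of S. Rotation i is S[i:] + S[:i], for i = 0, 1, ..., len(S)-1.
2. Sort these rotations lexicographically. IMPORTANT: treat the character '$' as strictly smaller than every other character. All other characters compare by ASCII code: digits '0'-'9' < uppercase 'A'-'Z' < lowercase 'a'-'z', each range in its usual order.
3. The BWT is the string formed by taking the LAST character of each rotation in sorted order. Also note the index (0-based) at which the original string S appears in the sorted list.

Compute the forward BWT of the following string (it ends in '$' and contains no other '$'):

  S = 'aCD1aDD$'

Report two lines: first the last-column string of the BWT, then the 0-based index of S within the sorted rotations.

Answer: DDaDCa$1
6

Derivation:
All 8 rotations (rotation i = S[i:]+S[:i]):
  rot[0] = aCD1aDD$
  rot[1] = CD1aDD$a
  rot[2] = D1aDD$aC
  rot[3] = 1aDD$aCD
  rot[4] = aDD$aCD1
  rot[5] = DD$aCD1a
  rot[6] = D$aCD1aD
  rot[7] = $aCD1aDD
Sorted (with $ < everything):
  sorted[0] = $aCD1aDD  (last char: 'D')
  sorted[1] = 1aDD$aCD  (last char: 'D')
  sorted[2] = CD1aDD$a  (last char: 'a')
  sorted[3] = D$aCD1aD  (last char: 'D')
  sorted[4] = D1aDD$aC  (last char: 'C')
  sorted[5] = DD$aCD1a  (last char: 'a')
  sorted[6] = aCD1aDD$  (last char: '$')
  sorted[7] = aDD$aCD1  (last char: '1')
Last column: DDaDCa$1
Original string S is at sorted index 6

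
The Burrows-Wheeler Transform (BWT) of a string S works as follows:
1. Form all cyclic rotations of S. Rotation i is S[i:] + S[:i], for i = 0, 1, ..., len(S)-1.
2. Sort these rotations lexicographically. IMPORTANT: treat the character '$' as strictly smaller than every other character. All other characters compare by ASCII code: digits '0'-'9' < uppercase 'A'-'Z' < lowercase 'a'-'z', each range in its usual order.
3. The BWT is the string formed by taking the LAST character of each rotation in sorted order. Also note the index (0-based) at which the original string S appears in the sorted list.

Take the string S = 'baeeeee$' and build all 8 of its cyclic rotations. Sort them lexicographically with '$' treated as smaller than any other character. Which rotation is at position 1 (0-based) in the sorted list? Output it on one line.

All 8 rotations (rotation i = S[i:]+S[:i]):
  rot[0] = baeeeee$
  rot[1] = aeeeee$b
  rot[2] = eeeee$ba
  rot[3] = eeee$bae
  rot[4] = eee$baee
  rot[5] = ee$baeee
  rot[6] = e$baeeee
  rot[7] = $baeeeee
Sorted (with $ < everything):
  sorted[0] = $baeeeee
  sorted[1] = aeeeee$b
  sorted[2] = baeeeee$
  sorted[3] = e$baeeee
  sorted[4] = ee$baeee
  sorted[5] = eee$baee
  sorted[6] = eeee$bae
  sorted[7] = eeeee$ba
sorted[1] = aeeeee$b

Answer: aeeeee$b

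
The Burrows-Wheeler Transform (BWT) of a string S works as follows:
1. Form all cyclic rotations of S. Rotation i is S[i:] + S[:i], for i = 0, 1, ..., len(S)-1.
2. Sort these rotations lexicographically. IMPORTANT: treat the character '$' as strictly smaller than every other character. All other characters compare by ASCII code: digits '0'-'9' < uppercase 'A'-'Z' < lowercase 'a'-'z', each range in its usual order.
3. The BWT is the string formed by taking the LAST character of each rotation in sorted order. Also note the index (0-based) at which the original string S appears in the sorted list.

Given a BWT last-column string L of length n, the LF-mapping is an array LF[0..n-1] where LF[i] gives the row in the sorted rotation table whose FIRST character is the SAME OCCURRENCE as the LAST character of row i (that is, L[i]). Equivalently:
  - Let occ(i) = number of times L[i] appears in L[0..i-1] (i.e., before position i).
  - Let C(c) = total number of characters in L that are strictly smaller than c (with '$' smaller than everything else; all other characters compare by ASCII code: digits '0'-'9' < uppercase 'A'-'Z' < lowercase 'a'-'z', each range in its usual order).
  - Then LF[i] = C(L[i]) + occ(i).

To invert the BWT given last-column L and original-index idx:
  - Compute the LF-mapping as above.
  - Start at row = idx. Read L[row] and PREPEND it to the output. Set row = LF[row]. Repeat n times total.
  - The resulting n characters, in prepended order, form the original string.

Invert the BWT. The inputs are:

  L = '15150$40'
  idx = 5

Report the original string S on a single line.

Answer: 4501051$

Derivation:
LF mapping: 3 6 4 7 1 0 5 2
Walk LF starting at row 5, prepending L[row]:
  step 1: row=5, L[5]='$', prepend. Next row=LF[5]=0
  step 2: row=0, L[0]='1', prepend. Next row=LF[0]=3
  step 3: row=3, L[3]='5', prepend. Next row=LF[3]=7
  step 4: row=7, L[7]='0', prepend. Next row=LF[7]=2
  step 5: row=2, L[2]='1', prepend. Next row=LF[2]=4
  step 6: row=4, L[4]='0', prepend. Next row=LF[4]=1
  step 7: row=1, L[1]='5', prepend. Next row=LF[1]=6
  step 8: row=6, L[6]='4', prepend. Next row=LF[6]=5
Reversed output: 4501051$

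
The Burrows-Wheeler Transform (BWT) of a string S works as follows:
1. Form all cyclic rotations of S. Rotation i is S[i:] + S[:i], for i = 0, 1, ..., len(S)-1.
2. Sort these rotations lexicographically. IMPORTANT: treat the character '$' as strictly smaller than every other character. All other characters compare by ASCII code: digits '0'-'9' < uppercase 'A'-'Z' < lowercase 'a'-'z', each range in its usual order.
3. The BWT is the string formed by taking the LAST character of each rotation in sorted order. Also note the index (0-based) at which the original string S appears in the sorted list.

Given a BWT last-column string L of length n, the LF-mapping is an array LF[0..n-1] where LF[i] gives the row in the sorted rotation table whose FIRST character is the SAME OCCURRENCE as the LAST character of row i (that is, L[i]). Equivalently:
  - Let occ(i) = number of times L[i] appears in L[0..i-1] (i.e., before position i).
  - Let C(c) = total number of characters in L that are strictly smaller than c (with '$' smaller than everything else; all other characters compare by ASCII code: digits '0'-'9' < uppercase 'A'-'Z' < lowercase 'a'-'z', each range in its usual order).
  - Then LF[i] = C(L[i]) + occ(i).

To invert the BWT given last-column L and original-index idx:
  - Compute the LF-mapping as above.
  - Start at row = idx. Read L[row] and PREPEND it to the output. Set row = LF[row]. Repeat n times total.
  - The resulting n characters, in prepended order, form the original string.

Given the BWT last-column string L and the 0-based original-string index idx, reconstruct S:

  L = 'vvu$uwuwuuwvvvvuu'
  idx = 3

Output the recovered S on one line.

LF mapping: 8 9 1 0 2 14 3 15 4 5 16 10 11 12 13 6 7
Walk LF starting at row 3, prepending L[row]:
  step 1: row=3, L[3]='$', prepend. Next row=LF[3]=0
  step 2: row=0, L[0]='v', prepend. Next row=LF[0]=8
  step 3: row=8, L[8]='u', prepend. Next row=LF[8]=4
  step 4: row=4, L[4]='u', prepend. Next row=LF[4]=2
  step 5: row=2, L[2]='u', prepend. Next row=LF[2]=1
  step 6: row=1, L[1]='v', prepend. Next row=LF[1]=9
  step 7: row=9, L[9]='u', prepend. Next row=LF[9]=5
  step 8: row=5, L[5]='w', prepend. Next row=LF[5]=14
  step 9: row=14, L[14]='v', prepend. Next row=LF[14]=13
  step 10: row=13, L[13]='v', prepend. Next row=LF[13]=12
  step 11: row=12, L[12]='v', prepend. Next row=LF[12]=11
  step 12: row=11, L[11]='v', prepend. Next row=LF[11]=10
  step 13: row=10, L[10]='w', prepend. Next row=LF[10]=16
  step 14: row=16, L[16]='u', prepend. Next row=LF[16]=7
  step 15: row=7, L[7]='w', prepend. Next row=LF[7]=15
  step 16: row=15, L[15]='u', prepend. Next row=LF[15]=6
  step 17: row=6, L[6]='u', prepend. Next row=LF[6]=3
Reversed output: uuwuwvvvvwuvuuuv$

Answer: uuwuwvvvvwuvuuuv$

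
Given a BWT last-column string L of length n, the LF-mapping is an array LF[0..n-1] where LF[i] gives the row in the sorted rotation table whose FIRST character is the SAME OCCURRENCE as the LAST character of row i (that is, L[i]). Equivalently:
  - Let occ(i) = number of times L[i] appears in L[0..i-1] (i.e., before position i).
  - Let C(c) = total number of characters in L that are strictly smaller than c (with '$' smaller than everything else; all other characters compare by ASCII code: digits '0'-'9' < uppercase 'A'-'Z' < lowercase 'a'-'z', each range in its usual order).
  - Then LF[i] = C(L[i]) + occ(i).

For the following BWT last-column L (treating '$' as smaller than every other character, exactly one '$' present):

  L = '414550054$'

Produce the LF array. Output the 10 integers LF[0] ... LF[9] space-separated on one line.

Char counts: '$':1, '0':2, '1':1, '4':3, '5':3
C (first-col start): C('$')=0, C('0')=1, C('1')=3, C('4')=4, C('5')=7
L[0]='4': occ=0, LF[0]=C('4')+0=4+0=4
L[1]='1': occ=0, LF[1]=C('1')+0=3+0=3
L[2]='4': occ=1, LF[2]=C('4')+1=4+1=5
L[3]='5': occ=0, LF[3]=C('5')+0=7+0=7
L[4]='5': occ=1, LF[4]=C('5')+1=7+1=8
L[5]='0': occ=0, LF[5]=C('0')+0=1+0=1
L[6]='0': occ=1, LF[6]=C('0')+1=1+1=2
L[7]='5': occ=2, LF[7]=C('5')+2=7+2=9
L[8]='4': occ=2, LF[8]=C('4')+2=4+2=6
L[9]='$': occ=0, LF[9]=C('$')+0=0+0=0

Answer: 4 3 5 7 8 1 2 9 6 0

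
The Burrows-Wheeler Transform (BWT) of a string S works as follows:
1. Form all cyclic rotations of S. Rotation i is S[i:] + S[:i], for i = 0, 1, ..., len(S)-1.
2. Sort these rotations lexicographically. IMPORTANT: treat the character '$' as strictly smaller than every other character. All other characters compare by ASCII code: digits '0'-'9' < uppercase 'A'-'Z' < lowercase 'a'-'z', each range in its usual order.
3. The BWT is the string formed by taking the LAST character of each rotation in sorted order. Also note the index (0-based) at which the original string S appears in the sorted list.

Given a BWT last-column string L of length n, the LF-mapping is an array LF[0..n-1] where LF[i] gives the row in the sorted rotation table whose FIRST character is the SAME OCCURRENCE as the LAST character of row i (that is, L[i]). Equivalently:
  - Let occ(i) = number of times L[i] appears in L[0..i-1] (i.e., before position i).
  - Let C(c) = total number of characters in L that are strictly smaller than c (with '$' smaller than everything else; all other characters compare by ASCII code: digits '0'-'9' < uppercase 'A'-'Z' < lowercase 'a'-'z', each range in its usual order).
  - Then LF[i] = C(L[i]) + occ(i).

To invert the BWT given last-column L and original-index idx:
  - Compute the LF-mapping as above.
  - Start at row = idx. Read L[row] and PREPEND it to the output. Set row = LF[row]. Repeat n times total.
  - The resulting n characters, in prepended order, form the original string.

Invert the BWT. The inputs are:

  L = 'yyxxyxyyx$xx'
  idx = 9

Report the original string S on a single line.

LF mapping: 7 8 1 2 9 3 10 11 4 0 5 6
Walk LF starting at row 9, prepending L[row]:
  step 1: row=9, L[9]='$', prepend. Next row=LF[9]=0
  step 2: row=0, L[0]='y', prepend. Next row=LF[0]=7
  step 3: row=7, L[7]='y', prepend. Next row=LF[7]=11
  step 4: row=11, L[11]='x', prepend. Next row=LF[11]=6
  step 5: row=6, L[6]='y', prepend. Next row=LF[6]=10
  step 6: row=10, L[10]='x', prepend. Next row=LF[10]=5
  step 7: row=5, L[5]='x', prepend. Next row=LF[5]=3
  step 8: row=3, L[3]='x', prepend. Next row=LF[3]=2
  step 9: row=2, L[2]='x', prepend. Next row=LF[2]=1
  step 10: row=1, L[1]='y', prepend. Next row=LF[1]=8
  step 11: row=8, L[8]='x', prepend. Next row=LF[8]=4
  step 12: row=4, L[4]='y', prepend. Next row=LF[4]=9
Reversed output: yxyxxxxyxyy$

Answer: yxyxxxxyxyy$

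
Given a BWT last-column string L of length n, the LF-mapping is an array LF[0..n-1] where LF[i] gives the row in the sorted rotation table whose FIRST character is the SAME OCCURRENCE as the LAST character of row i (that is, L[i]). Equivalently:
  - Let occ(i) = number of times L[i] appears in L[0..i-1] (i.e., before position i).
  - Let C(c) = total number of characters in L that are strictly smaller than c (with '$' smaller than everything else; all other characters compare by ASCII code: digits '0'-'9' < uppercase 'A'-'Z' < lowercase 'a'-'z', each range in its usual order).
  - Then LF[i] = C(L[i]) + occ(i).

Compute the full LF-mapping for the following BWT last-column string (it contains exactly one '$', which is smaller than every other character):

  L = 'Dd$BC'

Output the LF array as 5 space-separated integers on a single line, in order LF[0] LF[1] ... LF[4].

Answer: 3 4 0 1 2

Derivation:
Char counts: '$':1, 'B':1, 'C':1, 'D':1, 'd':1
C (first-col start): C('$')=0, C('B')=1, C('C')=2, C('D')=3, C('d')=4
L[0]='D': occ=0, LF[0]=C('D')+0=3+0=3
L[1]='d': occ=0, LF[1]=C('d')+0=4+0=4
L[2]='$': occ=0, LF[2]=C('$')+0=0+0=0
L[3]='B': occ=0, LF[3]=C('B')+0=1+0=1
L[4]='C': occ=0, LF[4]=C('C')+0=2+0=2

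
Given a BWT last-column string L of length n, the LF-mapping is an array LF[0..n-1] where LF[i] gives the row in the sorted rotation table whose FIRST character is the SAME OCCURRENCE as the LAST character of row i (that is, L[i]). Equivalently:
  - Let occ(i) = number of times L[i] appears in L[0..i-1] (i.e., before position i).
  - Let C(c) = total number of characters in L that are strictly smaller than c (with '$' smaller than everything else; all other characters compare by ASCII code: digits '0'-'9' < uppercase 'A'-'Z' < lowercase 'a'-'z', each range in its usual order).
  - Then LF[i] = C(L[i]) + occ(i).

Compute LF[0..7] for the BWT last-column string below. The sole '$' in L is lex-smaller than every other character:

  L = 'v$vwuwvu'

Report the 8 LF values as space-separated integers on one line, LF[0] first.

Answer: 3 0 4 6 1 7 5 2

Derivation:
Char counts: '$':1, 'u':2, 'v':3, 'w':2
C (first-col start): C('$')=0, C('u')=1, C('v')=3, C('w')=6
L[0]='v': occ=0, LF[0]=C('v')+0=3+0=3
L[1]='$': occ=0, LF[1]=C('$')+0=0+0=0
L[2]='v': occ=1, LF[2]=C('v')+1=3+1=4
L[3]='w': occ=0, LF[3]=C('w')+0=6+0=6
L[4]='u': occ=0, LF[4]=C('u')+0=1+0=1
L[5]='w': occ=1, LF[5]=C('w')+1=6+1=7
L[6]='v': occ=2, LF[6]=C('v')+2=3+2=5
L[7]='u': occ=1, LF[7]=C('u')+1=1+1=2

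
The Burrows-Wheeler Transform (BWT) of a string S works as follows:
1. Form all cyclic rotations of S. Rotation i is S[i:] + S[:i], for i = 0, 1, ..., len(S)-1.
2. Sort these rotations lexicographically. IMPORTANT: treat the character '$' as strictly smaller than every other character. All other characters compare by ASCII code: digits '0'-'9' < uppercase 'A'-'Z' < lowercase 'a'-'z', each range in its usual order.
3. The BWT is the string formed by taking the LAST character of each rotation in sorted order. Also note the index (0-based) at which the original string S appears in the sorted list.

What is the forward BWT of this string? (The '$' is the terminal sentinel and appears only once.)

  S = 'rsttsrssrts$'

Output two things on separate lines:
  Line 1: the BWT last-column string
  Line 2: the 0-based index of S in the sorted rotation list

Answer: ss$sttsrrrts
2

Derivation:
All 12 rotations (rotation i = S[i:]+S[:i]):
  rot[0] = rsttsrssrts$
  rot[1] = sttsrssrts$r
  rot[2] = ttsrssrts$rs
  rot[3] = tsrssrts$rst
  rot[4] = srssrts$rstt
  rot[5] = rssrts$rstts
  rot[6] = ssrts$rsttsr
  rot[7] = srts$rsttsrs
  rot[8] = rts$rsttsrss
  rot[9] = ts$rsttsrssr
  rot[10] = s$rsttsrssrt
  rot[11] = $rsttsrssrts
Sorted (with $ < everything):
  sorted[0] = $rsttsrssrts  (last char: 's')
  sorted[1] = rssrts$rstts  (last char: 's')
  sorted[2] = rsttsrssrts$  (last char: '$')
  sorted[3] = rts$rsttsrss  (last char: 's')
  sorted[4] = s$rsttsrssrt  (last char: 't')
  sorted[5] = srssrts$rstt  (last char: 't')
  sorted[6] = srts$rsttsrs  (last char: 's')
  sorted[7] = ssrts$rsttsr  (last char: 'r')
  sorted[8] = sttsrssrts$r  (last char: 'r')
  sorted[9] = ts$rsttsrssr  (last char: 'r')
  sorted[10] = tsrssrts$rst  (last char: 't')
  sorted[11] = ttsrssrts$rs  (last char: 's')
Last column: ss$sttsrrrts
Original string S is at sorted index 2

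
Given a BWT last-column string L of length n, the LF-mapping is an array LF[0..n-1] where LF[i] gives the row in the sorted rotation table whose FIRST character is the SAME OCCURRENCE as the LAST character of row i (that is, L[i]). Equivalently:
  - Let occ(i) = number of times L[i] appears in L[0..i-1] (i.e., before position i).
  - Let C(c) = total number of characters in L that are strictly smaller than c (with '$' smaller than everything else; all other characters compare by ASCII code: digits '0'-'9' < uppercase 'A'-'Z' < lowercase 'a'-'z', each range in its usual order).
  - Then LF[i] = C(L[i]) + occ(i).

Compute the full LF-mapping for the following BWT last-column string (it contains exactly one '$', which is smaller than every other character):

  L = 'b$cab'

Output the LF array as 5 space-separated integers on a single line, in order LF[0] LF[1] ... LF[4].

Answer: 2 0 4 1 3

Derivation:
Char counts: '$':1, 'a':1, 'b':2, 'c':1
C (first-col start): C('$')=0, C('a')=1, C('b')=2, C('c')=4
L[0]='b': occ=0, LF[0]=C('b')+0=2+0=2
L[1]='$': occ=0, LF[1]=C('$')+0=0+0=0
L[2]='c': occ=0, LF[2]=C('c')+0=4+0=4
L[3]='a': occ=0, LF[3]=C('a')+0=1+0=1
L[4]='b': occ=1, LF[4]=C('b')+1=2+1=3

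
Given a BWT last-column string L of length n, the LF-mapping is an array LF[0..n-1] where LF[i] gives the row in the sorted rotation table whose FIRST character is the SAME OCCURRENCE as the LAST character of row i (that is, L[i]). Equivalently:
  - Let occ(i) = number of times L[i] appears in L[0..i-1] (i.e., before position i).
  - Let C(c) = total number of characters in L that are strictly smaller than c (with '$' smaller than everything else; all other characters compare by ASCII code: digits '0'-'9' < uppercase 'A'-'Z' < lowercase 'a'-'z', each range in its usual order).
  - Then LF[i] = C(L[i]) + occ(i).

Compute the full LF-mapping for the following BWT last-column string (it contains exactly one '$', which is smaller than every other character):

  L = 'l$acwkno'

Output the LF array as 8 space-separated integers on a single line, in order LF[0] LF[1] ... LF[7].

Answer: 4 0 1 2 7 3 5 6

Derivation:
Char counts: '$':1, 'a':1, 'c':1, 'k':1, 'l':1, 'n':1, 'o':1, 'w':1
C (first-col start): C('$')=0, C('a')=1, C('c')=2, C('k')=3, C('l')=4, C('n')=5, C('o')=6, C('w')=7
L[0]='l': occ=0, LF[0]=C('l')+0=4+0=4
L[1]='$': occ=0, LF[1]=C('$')+0=0+0=0
L[2]='a': occ=0, LF[2]=C('a')+0=1+0=1
L[3]='c': occ=0, LF[3]=C('c')+0=2+0=2
L[4]='w': occ=0, LF[4]=C('w')+0=7+0=7
L[5]='k': occ=0, LF[5]=C('k')+0=3+0=3
L[6]='n': occ=0, LF[6]=C('n')+0=5+0=5
L[7]='o': occ=0, LF[7]=C('o')+0=6+0=6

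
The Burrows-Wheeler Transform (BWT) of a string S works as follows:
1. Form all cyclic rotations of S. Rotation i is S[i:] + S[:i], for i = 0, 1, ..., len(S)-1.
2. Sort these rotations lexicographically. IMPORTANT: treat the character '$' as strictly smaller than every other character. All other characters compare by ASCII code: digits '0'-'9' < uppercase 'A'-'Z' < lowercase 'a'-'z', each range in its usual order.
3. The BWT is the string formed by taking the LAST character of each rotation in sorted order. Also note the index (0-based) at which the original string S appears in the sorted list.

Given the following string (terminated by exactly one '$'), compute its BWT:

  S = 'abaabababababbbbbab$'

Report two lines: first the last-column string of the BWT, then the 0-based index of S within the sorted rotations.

All 20 rotations (rotation i = S[i:]+S[:i]):
  rot[0] = abaabababababbbbbab$
  rot[1] = baabababababbbbbab$a
  rot[2] = aabababababbbbbab$ab
  rot[3] = abababababbbbbab$aba
  rot[4] = bababababbbbbab$abaa
  rot[5] = ababababbbbbab$abaab
  rot[6] = babababbbbbab$abaaba
  rot[7] = abababbbbbab$abaabab
  rot[8] = bababbbbbab$abaababa
  rot[9] = ababbbbbab$abaababab
  rot[10] = babbbbbab$abaabababa
  rot[11] = abbbbbab$abaabababab
  rot[12] = bbbbbab$abaababababa
  rot[13] = bbbbab$abaababababab
  rot[14] = bbbab$abaabababababb
  rot[15] = bbab$abaabababababbb
  rot[16] = bab$abaabababababbbb
  rot[17] = ab$abaabababababbbbb
  rot[18] = b$abaabababababbbbba
  rot[19] = $abaabababababbbbbab
Sorted (with $ < everything):
  sorted[0] = $abaabababababbbbbab  (last char: 'b')
  sorted[1] = aabababababbbbbab$ab  (last char: 'b')
  sorted[2] = ab$abaabababababbbbb  (last char: 'b')
  sorted[3] = abaabababababbbbbab$  (last char: '$')
  sorted[4] = abababababbbbbab$aba  (last char: 'a')
  sorted[5] = ababababbbbbab$abaab  (last char: 'b')
  sorted[6] = abababbbbbab$abaabab  (last char: 'b')
  sorted[7] = ababbbbbab$abaababab  (last char: 'b')
  sorted[8] = abbbbbab$abaabababab  (last char: 'b')
  sorted[9] = b$abaabababababbbbba  (last char: 'a')
  sorted[10] = baabababababbbbbab$a  (last char: 'a')
  sorted[11] = bab$abaabababababbbb  (last char: 'b')
  sorted[12] = bababababbbbbab$abaa  (last char: 'a')
  sorted[13] = babababbbbbab$abaaba  (last char: 'a')
  sorted[14] = bababbbbbab$abaababa  (last char: 'a')
  sorted[15] = babbbbbab$abaabababa  (last char: 'a')
  sorted[16] = bbab$abaabababababbb  (last char: 'b')
  sorted[17] = bbbab$abaabababababb  (last char: 'b')
  sorted[18] = bbbbab$abaababababab  (last char: 'b')
  sorted[19] = bbbbbab$abaababababa  (last char: 'a')
Last column: bbb$abbbbaabaaaabbba
Original string S is at sorted index 3

Answer: bbb$abbbbaabaaaabbba
3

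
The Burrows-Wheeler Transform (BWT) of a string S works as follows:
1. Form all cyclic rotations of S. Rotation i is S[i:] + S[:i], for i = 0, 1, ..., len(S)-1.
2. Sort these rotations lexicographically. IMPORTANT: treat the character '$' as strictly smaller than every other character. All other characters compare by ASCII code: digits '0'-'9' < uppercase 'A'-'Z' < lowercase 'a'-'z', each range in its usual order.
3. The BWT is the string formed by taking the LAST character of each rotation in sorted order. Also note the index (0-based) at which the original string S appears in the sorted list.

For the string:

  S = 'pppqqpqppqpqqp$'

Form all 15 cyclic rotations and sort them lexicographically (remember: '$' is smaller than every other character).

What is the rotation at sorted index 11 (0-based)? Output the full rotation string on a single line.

All 15 rotations (rotation i = S[i:]+S[:i]):
  rot[0] = pppqqpqppqpqqp$
  rot[1] = ppqqpqppqpqqp$p
  rot[2] = pqqpqppqpqqp$pp
  rot[3] = qqpqppqpqqp$ppp
  rot[4] = qpqppqpqqp$pppq
  rot[5] = pqppqpqqp$pppqq
  rot[6] = qppqpqqp$pppqqp
  rot[7] = ppqpqqp$pppqqpq
  rot[8] = pqpqqp$pppqqpqp
  rot[9] = qpqqp$pppqqpqpp
  rot[10] = pqqp$pppqqpqppq
  rot[11] = qqp$pppqqpqppqp
  rot[12] = qp$pppqqpqppqpq
  rot[13] = p$pppqqpqppqpqq
  rot[14] = $pppqqpqppqpqqp
Sorted (with $ < everything):
  sorted[0] = $pppqqpqppqpqqp
  sorted[1] = p$pppqqpqppqpqq
  sorted[2] = pppqqpqppqpqqp$
  sorted[3] = ppqpqqp$pppqqpq
  sorted[4] = ppqqpqppqpqqp$p
  sorted[5] = pqppqpqqp$pppqq
  sorted[6] = pqpqqp$pppqqpqp
  sorted[7] = pqqp$pppqqpqppq
  sorted[8] = pqqpqppqpqqp$pp
  sorted[9] = qp$pppqqpqppqpq
  sorted[10] = qppqpqqp$pppqqp
  sorted[11] = qpqppqpqqp$pppq
  sorted[12] = qpqqp$pppqqpqpp
  sorted[13] = qqp$pppqqpqppqp
  sorted[14] = qqpqppqpqqp$ppp
sorted[11] = qpqppqpqqp$pppq

Answer: qpqppqpqqp$pppq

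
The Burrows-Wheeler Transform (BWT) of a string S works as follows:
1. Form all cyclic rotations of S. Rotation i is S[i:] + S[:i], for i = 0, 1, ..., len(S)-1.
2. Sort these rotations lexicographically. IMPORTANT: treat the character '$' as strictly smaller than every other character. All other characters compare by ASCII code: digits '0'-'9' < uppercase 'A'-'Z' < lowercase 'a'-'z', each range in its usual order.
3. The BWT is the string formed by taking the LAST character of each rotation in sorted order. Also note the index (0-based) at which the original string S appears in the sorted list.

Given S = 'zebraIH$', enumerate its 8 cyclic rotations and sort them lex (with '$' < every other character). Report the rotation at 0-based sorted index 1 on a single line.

All 8 rotations (rotation i = S[i:]+S[:i]):
  rot[0] = zebraIH$
  rot[1] = ebraIH$z
  rot[2] = braIH$ze
  rot[3] = raIH$zeb
  rot[4] = aIH$zebr
  rot[5] = IH$zebra
  rot[6] = H$zebraI
  rot[7] = $zebraIH
Sorted (with $ < everything):
  sorted[0] = $zebraIH
  sorted[1] = H$zebraI
  sorted[2] = IH$zebra
  sorted[3] = aIH$zebr
  sorted[4] = braIH$ze
  sorted[5] = ebraIH$z
  sorted[6] = raIH$zeb
  sorted[7] = zebraIH$
sorted[1] = H$zebraI

Answer: H$zebraI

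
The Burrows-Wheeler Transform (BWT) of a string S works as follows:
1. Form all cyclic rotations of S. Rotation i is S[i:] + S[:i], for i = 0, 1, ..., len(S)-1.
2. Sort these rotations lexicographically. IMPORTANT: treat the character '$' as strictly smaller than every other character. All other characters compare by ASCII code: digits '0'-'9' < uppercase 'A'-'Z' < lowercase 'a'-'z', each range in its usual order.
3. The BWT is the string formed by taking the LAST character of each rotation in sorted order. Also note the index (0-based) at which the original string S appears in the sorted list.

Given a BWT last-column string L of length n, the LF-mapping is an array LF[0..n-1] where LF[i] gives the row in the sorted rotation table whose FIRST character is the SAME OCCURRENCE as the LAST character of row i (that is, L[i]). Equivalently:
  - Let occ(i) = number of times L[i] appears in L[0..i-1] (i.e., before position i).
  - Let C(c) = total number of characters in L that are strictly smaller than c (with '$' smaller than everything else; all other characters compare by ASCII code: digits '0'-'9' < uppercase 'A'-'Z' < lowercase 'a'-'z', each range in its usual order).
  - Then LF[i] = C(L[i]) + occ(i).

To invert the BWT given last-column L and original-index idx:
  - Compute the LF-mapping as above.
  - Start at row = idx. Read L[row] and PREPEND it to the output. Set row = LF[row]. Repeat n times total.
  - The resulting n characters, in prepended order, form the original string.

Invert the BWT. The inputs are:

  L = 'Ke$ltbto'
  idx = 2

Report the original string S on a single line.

LF mapping: 1 3 0 4 6 2 7 5
Walk LF starting at row 2, prepending L[row]:
  step 1: row=2, L[2]='$', prepend. Next row=LF[2]=0
  step 2: row=0, L[0]='K', prepend. Next row=LF[0]=1
  step 3: row=1, L[1]='e', prepend. Next row=LF[1]=3
  step 4: row=3, L[3]='l', prepend. Next row=LF[3]=4
  step 5: row=4, L[4]='t', prepend. Next row=LF[4]=6
  step 6: row=6, L[6]='t', prepend. Next row=LF[6]=7
  step 7: row=7, L[7]='o', prepend. Next row=LF[7]=5
  step 8: row=5, L[5]='b', prepend. Next row=LF[5]=2
Reversed output: bottleK$

Answer: bottleK$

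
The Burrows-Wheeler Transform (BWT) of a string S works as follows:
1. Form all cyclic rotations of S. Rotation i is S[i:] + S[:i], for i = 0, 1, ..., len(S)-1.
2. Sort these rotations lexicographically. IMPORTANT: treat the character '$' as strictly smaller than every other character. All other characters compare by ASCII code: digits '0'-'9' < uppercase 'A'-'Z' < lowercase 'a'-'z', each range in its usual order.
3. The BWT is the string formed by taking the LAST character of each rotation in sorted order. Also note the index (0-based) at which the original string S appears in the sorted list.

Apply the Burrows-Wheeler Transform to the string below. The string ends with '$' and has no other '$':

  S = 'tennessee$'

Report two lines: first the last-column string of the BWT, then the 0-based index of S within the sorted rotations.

All 10 rotations (rotation i = S[i:]+S[:i]):
  rot[0] = tennessee$
  rot[1] = ennessee$t
  rot[2] = nnessee$te
  rot[3] = nessee$ten
  rot[4] = essee$tenn
  rot[5] = ssee$tenne
  rot[6] = see$tennes
  rot[7] = ee$tenness
  rot[8] = e$tennesse
  rot[9] = $tennessee
Sorted (with $ < everything):
  sorted[0] = $tennessee  (last char: 'e')
  sorted[1] = e$tennesse  (last char: 'e')
  sorted[2] = ee$tenness  (last char: 's')
  sorted[3] = ennessee$t  (last char: 't')
  sorted[4] = essee$tenn  (last char: 'n')
  sorted[5] = nessee$ten  (last char: 'n')
  sorted[6] = nnessee$te  (last char: 'e')
  sorted[7] = see$tennes  (last char: 's')
  sorted[8] = ssee$tenne  (last char: 'e')
  sorted[9] = tennessee$  (last char: '$')
Last column: eestnnese$
Original string S is at sorted index 9

Answer: eestnnese$
9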